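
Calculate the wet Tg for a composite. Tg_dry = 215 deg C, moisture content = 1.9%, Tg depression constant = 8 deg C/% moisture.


Tg_wet = Tg_dry - k*moisture = 215 - 8*1.9 = 199.8 deg C

199.8 deg C


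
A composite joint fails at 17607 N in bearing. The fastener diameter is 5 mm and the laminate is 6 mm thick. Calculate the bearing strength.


sigma_br = F/(d*h) = 17607/(5*6) = 586.9 MPa

586.9 MPa


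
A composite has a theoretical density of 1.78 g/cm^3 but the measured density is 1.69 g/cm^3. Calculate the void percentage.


Void% = (rho_theo - rho_actual)/rho_theo * 100 = (1.78 - 1.69)/1.78 * 100 = 5.06%

5.06%


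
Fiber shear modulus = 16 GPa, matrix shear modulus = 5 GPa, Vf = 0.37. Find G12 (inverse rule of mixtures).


1/G12 = Vf/Gf + (1-Vf)/Gm = 0.37/16 + 0.63/5
G12 = 6.71 GPa

6.71 GPa


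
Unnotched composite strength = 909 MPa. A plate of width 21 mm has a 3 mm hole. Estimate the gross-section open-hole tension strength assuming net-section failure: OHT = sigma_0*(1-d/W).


OHT = sigma_0*(1-d/W) = 909*(1-3/21) = 779.1 MPa

779.1 MPa


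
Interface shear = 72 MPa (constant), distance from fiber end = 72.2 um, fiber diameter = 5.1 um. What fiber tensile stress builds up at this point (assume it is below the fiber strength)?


Force balance: sigma_f * (pi*d^2/4) = tau * (pi*d) * x  ->  sigma_f = 4 * tau * x / d
sigma_f = 4 * 72 * 72.2 / 5.1 = 4077.2 MPa

4077.2 MPa


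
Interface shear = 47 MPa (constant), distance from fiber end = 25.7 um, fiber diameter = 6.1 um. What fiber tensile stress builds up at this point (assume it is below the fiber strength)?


Force balance: sigma_f * (pi*d^2/4) = tau * (pi*d) * x  ->  sigma_f = 4 * tau * x / d
sigma_f = 4 * 47 * 25.7 / 6.1 = 792.1 MPa

792.1 MPa


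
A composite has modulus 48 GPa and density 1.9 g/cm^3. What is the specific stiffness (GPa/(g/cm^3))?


Specific stiffness = E/rho = 48/1.9 = 25.3 GPa/(g/cm^3)

25.3 GPa/(g/cm^3)


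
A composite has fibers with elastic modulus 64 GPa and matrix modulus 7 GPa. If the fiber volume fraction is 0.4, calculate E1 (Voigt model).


E1 = Ef*Vf + Em*(1-Vf) = 64*0.4 + 7*0.6 = 29.8 GPa

29.8 GPa


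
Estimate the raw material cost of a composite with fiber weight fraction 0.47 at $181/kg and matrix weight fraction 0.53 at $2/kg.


Cost = cost_f*Wf + cost_m*Wm = 181*0.47 + 2*0.53 = $86.13/kg

$86.13/kg


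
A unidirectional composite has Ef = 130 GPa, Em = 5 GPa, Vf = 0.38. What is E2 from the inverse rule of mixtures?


1/E2 = Vf/Ef + (1-Vf)/Em = 0.38/130 + 0.62/5
E2 = 7.88 GPa

7.88 GPa


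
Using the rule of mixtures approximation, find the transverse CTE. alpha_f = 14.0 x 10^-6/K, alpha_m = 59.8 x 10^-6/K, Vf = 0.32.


alpha_2 = alpha_f*Vf + alpha_m*(1-Vf) = 14.0*0.32 + 59.8*0.68 = 45.1 x 10^-6/K

45.1 x 10^-6/K


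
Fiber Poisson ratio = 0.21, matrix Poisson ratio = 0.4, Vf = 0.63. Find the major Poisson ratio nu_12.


nu_12 = nu_f*Vf + nu_m*(1-Vf) = 0.21*0.63 + 0.4*0.37 = 0.2803

0.2803


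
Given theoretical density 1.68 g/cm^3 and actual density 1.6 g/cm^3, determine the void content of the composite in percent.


Void% = (rho_theo - rho_actual)/rho_theo * 100 = (1.68 - 1.6)/1.68 * 100 = 4.76%

4.76%


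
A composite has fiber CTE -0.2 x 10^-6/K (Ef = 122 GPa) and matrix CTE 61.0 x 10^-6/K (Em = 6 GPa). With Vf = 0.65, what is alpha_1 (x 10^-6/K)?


E1 = Ef*Vf + Em*(1-Vf) = 81.4
alpha_1 = (alpha_f*Ef*Vf + alpha_m*Em*(1-Vf))/E1 = 1.38 x 10^-6/K

1.38 x 10^-6/K


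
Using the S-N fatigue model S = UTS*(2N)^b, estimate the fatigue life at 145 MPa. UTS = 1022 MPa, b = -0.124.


N = 0.5 * (S/UTS)^(1/b) = 0.5 * (145/1022)^(1/-0.124) = 3.4542e+06 cycles

3.4542e+06 cycles


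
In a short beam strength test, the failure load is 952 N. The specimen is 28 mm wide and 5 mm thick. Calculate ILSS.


ILSS = 3F/(4bh) = 3*952/(4*28*5) = 5.1 MPa

5.1 MPa


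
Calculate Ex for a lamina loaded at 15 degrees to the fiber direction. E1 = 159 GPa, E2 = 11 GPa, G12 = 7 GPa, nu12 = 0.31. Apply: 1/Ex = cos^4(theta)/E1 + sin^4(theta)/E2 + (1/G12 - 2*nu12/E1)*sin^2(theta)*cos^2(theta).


cos^4(15) = 0.870513, sin^4(15) = 0.004487, sin^2(15)*cos^2(15) = 0.0625
1/G12 - 2*nu12/E1 = 1/7 - 2*0.31/159 = 0.138958 GPa^-1
1/Ex = 0.870513/159 + 0.004487/11 + 0.138958*0.0625 = 0.0145677 GPa^-1
Ex = 68.64 GPa

68.64 GPa


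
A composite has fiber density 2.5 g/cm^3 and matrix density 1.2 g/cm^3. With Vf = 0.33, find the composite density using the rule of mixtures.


rho_c = rho_f*Vf + rho_m*(1-Vf) = 2.5*0.33 + 1.2*0.67 = 1.629 g/cm^3

1.629 g/cm^3


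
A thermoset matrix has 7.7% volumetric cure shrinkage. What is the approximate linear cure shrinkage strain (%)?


Linear shrinkage ≈ vol_shrink/3 = 7.7/3 = 2.567%

2.567%


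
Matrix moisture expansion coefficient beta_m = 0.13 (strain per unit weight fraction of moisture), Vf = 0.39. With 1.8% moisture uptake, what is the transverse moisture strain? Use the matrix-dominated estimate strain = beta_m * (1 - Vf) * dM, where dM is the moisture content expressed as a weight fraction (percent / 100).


dM = 1.8/100 = 0.018
strain = beta_m * (1-Vf) * dM = 0.13 * 0.61 * 0.018 = 0.0014274

0.0014274


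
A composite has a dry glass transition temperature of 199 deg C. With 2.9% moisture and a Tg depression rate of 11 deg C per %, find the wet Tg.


Tg_wet = Tg_dry - k*moisture = 199 - 11*2.9 = 167.1 deg C

167.1 deg C


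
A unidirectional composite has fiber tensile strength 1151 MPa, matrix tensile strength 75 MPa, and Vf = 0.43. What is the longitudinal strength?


sigma_1 = sigma_f*Vf + sigma_m*(1-Vf) = 1151*0.43 + 75*0.57 = 537.7 MPa

537.7 MPa


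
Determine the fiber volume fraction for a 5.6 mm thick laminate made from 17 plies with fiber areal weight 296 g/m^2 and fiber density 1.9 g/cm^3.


Vf = n * FAW / (rho_f * h * 1000) = 17 * 296 / (1.9 * 5.6 * 1000) = 0.4729

0.4729


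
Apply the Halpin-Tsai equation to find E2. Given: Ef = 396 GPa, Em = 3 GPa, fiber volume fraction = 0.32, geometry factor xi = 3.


eta = (Ef/Em - 1)/(Ef/Em + xi) = (132.0 - 1)/(132.0 + 3) = 0.9704
E2 = Em*(1+xi*eta*Vf)/(1-eta*Vf) = 8.4 GPa

8.4 GPa


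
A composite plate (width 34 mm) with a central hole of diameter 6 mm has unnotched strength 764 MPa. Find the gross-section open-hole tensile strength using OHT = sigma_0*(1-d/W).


OHT = sigma_0*(1-d/W) = 764*(1-6/34) = 629.2 MPa

629.2 MPa


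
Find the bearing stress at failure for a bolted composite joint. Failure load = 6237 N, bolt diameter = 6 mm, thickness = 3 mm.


sigma_br = F/(d*h) = 6237/(6*3) = 346.5 MPa

346.5 MPa


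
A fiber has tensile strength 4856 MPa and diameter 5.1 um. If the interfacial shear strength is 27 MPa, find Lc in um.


Lc = sigma_f * d / (2 * tau_i) = 4856 * 5.1 / (2 * 27) = 458.6 um

458.6 um


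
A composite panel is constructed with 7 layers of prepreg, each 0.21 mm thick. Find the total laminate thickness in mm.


h = n * t_ply = 7 * 0.21 = 1.47 mm

1.47 mm


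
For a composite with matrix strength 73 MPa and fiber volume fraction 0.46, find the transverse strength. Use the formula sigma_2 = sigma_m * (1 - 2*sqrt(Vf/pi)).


factor = 1 - 2*sqrt(0.46/pi) = 0.2347
sigma_2 = 73 * 0.2347 = 17.13 MPa

17.13 MPa


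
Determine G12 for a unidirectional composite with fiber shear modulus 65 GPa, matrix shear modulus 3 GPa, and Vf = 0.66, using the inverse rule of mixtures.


1/G12 = Vf/Gf + (1-Vf)/Gm = 0.66/65 + 0.34/3
G12 = 8.1 GPa

8.1 GPa


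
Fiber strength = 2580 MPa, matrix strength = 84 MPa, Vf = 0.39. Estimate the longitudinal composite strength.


sigma_1 = sigma_f*Vf + sigma_m*(1-Vf) = 2580*0.39 + 84*0.61 = 1057.4 MPa

1057.4 MPa


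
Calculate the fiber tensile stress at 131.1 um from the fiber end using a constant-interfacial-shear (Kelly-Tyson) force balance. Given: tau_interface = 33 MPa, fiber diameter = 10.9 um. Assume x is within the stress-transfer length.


Force balance: sigma_f * (pi*d^2/4) = tau * (pi*d) * x  ->  sigma_f = 4 * tau * x / d
sigma_f = 4 * 33 * 131.1 / 10.9 = 1587.6 MPa

1587.6 MPa


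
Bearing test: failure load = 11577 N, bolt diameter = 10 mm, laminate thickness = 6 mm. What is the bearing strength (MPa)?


sigma_br = F/(d*h) = 11577/(10*6) = 193.0 MPa

193.0 MPa


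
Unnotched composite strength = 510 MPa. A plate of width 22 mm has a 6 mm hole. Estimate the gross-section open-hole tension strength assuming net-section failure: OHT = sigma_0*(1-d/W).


OHT = sigma_0*(1-d/W) = 510*(1-6/22) = 370.9 MPa

370.9 MPa


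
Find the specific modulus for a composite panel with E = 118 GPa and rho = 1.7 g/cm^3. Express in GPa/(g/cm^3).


Specific stiffness = E/rho = 118/1.7 = 69.4 GPa/(g/cm^3)

69.4 GPa/(g/cm^3)


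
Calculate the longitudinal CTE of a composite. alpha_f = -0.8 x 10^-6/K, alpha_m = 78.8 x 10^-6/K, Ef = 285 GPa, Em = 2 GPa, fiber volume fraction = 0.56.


E1 = Ef*Vf + Em*(1-Vf) = 160.48
alpha_1 = (alpha_f*Ef*Vf + alpha_m*Em*(1-Vf))/E1 = -0.36 x 10^-6/K

-0.36 x 10^-6/K


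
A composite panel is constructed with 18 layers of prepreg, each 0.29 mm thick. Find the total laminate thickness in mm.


h = n * t_ply = 18 * 0.29 = 5.22 mm

5.22 mm


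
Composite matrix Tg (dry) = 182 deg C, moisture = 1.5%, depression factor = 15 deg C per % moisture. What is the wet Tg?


Tg_wet = Tg_dry - k*moisture = 182 - 15*1.5 = 159.5 deg C

159.5 deg C


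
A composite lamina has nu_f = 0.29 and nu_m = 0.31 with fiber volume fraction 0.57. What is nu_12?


nu_12 = nu_f*Vf + nu_m*(1-Vf) = 0.29*0.57 + 0.31*0.43 = 0.2986

0.2986


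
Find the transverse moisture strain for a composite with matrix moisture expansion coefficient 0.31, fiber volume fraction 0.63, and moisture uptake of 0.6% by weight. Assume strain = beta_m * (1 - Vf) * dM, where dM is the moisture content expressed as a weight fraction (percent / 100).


dM = 0.6/100 = 0.006
strain = beta_m * (1-Vf) * dM = 0.31 * 0.37 * 0.006 = 0.0006882

0.0006882


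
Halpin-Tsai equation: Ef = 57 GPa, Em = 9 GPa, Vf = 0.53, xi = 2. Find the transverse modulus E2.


eta = (Ef/Em - 1)/(Ef/Em + xi) = (6.3333 - 1)/(6.3333 + 2) = 0.64
E2 = Em*(1+xi*eta*Vf)/(1-eta*Vf) = 22.86 GPa

22.86 GPa


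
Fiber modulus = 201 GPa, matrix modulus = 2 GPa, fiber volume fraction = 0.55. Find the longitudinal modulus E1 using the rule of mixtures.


E1 = Ef*Vf + Em*(1-Vf) = 201*0.55 + 2*0.45 = 111.45 GPa

111.45 GPa


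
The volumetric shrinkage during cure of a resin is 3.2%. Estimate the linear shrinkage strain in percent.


Linear shrinkage ≈ vol_shrink/3 = 3.2/3 = 1.067%

1.067%


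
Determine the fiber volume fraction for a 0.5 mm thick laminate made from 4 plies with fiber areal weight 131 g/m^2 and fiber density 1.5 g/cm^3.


Vf = n * FAW / (rho_f * h * 1000) = 4 * 131 / (1.5 * 0.5 * 1000) = 0.6987

0.6987


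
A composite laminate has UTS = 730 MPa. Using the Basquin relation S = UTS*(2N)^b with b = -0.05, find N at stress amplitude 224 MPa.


N = 0.5 * (S/UTS)^(1/b) = 0.5 * (224/730)^(1/-0.05) = 9.1299e+09 cycles

9.1299e+09 cycles


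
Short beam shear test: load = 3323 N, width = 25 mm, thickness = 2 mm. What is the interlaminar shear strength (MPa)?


ILSS = 3F/(4bh) = 3*3323/(4*25*2) = 49.85 MPa

49.85 MPa


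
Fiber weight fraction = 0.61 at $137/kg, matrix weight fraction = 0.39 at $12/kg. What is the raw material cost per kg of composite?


Cost = cost_f*Wf + cost_m*Wm = 137*0.61 + 12*0.39 = $88.25/kg

$88.25/kg


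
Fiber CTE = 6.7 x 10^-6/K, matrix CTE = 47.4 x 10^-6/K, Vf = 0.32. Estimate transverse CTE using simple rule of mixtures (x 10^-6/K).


alpha_2 = alpha_f*Vf + alpha_m*(1-Vf) = 6.7*0.32 + 47.4*0.68 = 34.4 x 10^-6/K

34.4 x 10^-6/K


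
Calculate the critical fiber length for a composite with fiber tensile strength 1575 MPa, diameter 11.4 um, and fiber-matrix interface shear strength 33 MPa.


Lc = sigma_f * d / (2 * tau_i) = 1575 * 11.4 / (2 * 33) = 272.0 um

272.0 um


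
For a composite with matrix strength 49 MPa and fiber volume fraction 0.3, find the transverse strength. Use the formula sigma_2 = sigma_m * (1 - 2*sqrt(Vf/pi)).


factor = 1 - 2*sqrt(0.3/pi) = 0.382
sigma_2 = 49 * 0.382 = 18.72 MPa

18.72 MPa


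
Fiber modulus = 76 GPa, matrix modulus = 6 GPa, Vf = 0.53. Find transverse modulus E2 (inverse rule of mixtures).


1/E2 = Vf/Ef + (1-Vf)/Em = 0.53/76 + 0.47/6
E2 = 11.72 GPa

11.72 GPa


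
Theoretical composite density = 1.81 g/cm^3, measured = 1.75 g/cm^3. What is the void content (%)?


Void% = (rho_theo - rho_actual)/rho_theo * 100 = (1.81 - 1.75)/1.81 * 100 = 3.31%

3.31%


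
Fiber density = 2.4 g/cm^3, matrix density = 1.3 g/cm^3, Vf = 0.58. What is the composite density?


rho_c = rho_f*Vf + rho_m*(1-Vf) = 2.4*0.58 + 1.3*0.42 = 1.938 g/cm^3

1.938 g/cm^3


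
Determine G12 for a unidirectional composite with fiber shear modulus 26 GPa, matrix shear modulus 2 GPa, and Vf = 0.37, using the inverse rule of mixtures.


1/G12 = Vf/Gf + (1-Vf)/Gm = 0.37/26 + 0.63/2
G12 = 3.04 GPa

3.04 GPa


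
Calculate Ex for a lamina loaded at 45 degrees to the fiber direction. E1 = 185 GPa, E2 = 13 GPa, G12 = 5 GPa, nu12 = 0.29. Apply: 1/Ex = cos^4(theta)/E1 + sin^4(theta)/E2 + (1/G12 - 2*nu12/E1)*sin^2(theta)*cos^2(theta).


cos^4(45) = 0.25, sin^4(45) = 0.25, sin^2(45)*cos^2(45) = 0.25
1/G12 - 2*nu12/E1 = 1/5 - 2*0.29/185 = 0.196865 GPa^-1
1/Ex = 0.25/185 + 0.25/13 + 0.196865*0.25 = 0.0697983 GPa^-1
Ex = 14.33 GPa

14.33 GPa


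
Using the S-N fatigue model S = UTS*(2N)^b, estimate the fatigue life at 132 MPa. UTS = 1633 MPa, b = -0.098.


N = 0.5 * (S/UTS)^(1/b) = 0.5 * (132/1633)^(1/-0.098) = 7.0151e+10 cycles

7.0151e+10 cycles


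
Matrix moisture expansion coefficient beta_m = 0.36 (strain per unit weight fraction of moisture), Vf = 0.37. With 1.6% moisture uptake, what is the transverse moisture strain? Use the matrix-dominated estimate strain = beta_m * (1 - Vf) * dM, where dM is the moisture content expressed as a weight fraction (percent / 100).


dM = 1.6/100 = 0.016
strain = beta_m * (1-Vf) * dM = 0.36 * 0.63 * 0.016 = 0.0036288

0.0036288


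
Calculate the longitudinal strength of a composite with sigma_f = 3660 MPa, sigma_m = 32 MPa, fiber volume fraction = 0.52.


sigma_1 = sigma_f*Vf + sigma_m*(1-Vf) = 3660*0.52 + 32*0.48 = 1918.6 MPa

1918.6 MPa


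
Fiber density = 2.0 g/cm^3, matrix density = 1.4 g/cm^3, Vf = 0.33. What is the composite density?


rho_c = rho_f*Vf + rho_m*(1-Vf) = 2.0*0.33 + 1.4*0.67 = 1.598 g/cm^3

1.598 g/cm^3


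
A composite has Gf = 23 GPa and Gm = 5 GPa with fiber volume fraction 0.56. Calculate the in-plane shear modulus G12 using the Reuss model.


1/G12 = Vf/Gf + (1-Vf)/Gm = 0.56/23 + 0.44/5
G12 = 8.9 GPa

8.9 GPa


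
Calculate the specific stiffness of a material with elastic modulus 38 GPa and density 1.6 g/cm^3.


Specific stiffness = E/rho = 38/1.6 = 23.8 GPa/(g/cm^3)

23.8 GPa/(g/cm^3)


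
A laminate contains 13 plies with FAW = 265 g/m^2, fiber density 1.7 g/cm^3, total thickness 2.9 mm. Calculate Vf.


Vf = n * FAW / (rho_f * h * 1000) = 13 * 265 / (1.7 * 2.9 * 1000) = 0.6988

0.6988


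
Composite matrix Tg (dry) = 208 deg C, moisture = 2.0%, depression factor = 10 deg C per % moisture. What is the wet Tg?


Tg_wet = Tg_dry - k*moisture = 208 - 10*2.0 = 188.0 deg C

188.0 deg C


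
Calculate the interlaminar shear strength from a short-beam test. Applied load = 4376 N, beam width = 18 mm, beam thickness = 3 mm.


ILSS = 3F/(4bh) = 3*4376/(4*18*3) = 60.78 MPa

60.78 MPa


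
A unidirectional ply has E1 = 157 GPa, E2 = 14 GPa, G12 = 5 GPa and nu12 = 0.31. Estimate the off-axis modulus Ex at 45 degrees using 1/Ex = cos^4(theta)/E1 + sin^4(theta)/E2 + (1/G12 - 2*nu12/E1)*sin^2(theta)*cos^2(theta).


cos^4(45) = 0.25, sin^4(45) = 0.25, sin^2(45)*cos^2(45) = 0.25
1/G12 - 2*nu12/E1 = 1/5 - 2*0.31/157 = 0.196051 GPa^-1
1/Ex = 0.25/157 + 0.25/14 + 0.196051*0.25 = 0.0684622 GPa^-1
Ex = 14.61 GPa

14.61 GPa


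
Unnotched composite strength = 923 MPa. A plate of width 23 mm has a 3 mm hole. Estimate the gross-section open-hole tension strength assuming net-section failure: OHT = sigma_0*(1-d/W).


OHT = sigma_0*(1-d/W) = 923*(1-3/23) = 802.6 MPa

802.6 MPa


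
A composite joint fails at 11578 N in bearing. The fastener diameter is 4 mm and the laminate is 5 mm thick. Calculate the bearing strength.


sigma_br = F/(d*h) = 11578/(4*5) = 578.9 MPa

578.9 MPa


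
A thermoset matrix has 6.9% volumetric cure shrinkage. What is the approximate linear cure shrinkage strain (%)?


Linear shrinkage ≈ vol_shrink/3 = 6.9/3 = 2.3%

2.3%


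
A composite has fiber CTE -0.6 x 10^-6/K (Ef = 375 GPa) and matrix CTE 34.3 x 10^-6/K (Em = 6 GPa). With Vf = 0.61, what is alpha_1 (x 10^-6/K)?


E1 = Ef*Vf + Em*(1-Vf) = 231.09
alpha_1 = (alpha_f*Ef*Vf + alpha_m*Em*(1-Vf))/E1 = -0.25 x 10^-6/K

-0.25 x 10^-6/K


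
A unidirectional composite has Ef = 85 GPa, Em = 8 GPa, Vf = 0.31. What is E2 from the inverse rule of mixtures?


1/E2 = Vf/Ef + (1-Vf)/Em = 0.31/85 + 0.69/8
E2 = 11.12 GPa

11.12 GPa


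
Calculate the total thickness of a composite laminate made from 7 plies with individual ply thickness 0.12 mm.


h = n * t_ply = 7 * 0.12 = 0.84 mm

0.84 mm


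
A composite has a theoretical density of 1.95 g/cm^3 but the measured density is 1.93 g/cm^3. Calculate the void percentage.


Void% = (rho_theo - rho_actual)/rho_theo * 100 = (1.95 - 1.93)/1.95 * 100 = 1.03%

1.03%


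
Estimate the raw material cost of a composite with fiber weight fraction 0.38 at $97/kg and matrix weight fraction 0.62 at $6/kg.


Cost = cost_f*Wf + cost_m*Wm = 97*0.38 + 6*0.62 = $40.58/kg

$40.58/kg


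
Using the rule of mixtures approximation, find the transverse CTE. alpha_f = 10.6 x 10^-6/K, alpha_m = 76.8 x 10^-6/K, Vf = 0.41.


alpha_2 = alpha_f*Vf + alpha_m*(1-Vf) = 10.6*0.41 + 76.8*0.59 = 49.7 x 10^-6/K

49.7 x 10^-6/K


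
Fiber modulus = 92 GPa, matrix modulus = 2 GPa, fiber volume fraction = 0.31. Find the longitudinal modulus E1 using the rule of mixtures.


E1 = Ef*Vf + Em*(1-Vf) = 92*0.31 + 2*0.69 = 29.9 GPa

29.9 GPa


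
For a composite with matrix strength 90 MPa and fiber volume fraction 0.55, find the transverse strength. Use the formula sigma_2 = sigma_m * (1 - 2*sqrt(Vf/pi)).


factor = 1 - 2*sqrt(0.55/pi) = 0.1632
sigma_2 = 90 * 0.1632 = 14.69 MPa

14.69 MPa


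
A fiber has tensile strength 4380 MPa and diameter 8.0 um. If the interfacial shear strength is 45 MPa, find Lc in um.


Lc = sigma_f * d / (2 * tau_i) = 4380 * 8.0 / (2 * 45) = 389.3 um

389.3 um


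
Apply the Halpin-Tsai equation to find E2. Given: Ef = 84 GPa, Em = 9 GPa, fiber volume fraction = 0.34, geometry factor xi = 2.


eta = (Ef/Em - 1)/(Ef/Em + xi) = (9.3333 - 1)/(9.3333 + 2) = 0.7353
E2 = Em*(1+xi*eta*Vf)/(1-eta*Vf) = 18.0 GPa

18.0 GPa


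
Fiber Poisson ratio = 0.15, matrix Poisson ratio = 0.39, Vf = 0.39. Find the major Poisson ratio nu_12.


nu_12 = nu_f*Vf + nu_m*(1-Vf) = 0.15*0.39 + 0.39*0.61 = 0.2964

0.2964


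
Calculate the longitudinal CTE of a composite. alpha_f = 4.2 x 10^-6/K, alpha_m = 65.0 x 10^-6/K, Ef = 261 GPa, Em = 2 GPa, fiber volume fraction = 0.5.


E1 = Ef*Vf + Em*(1-Vf) = 131.5
alpha_1 = (alpha_f*Ef*Vf + alpha_m*Em*(1-Vf))/E1 = 4.66 x 10^-6/K

4.66 x 10^-6/K


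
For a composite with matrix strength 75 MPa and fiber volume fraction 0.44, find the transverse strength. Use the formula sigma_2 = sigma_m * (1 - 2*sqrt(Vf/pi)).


factor = 1 - 2*sqrt(0.44/pi) = 0.2515
sigma_2 = 75 * 0.2515 = 18.86 MPa

18.86 MPa


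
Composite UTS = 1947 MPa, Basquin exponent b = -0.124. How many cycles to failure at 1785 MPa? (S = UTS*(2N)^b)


N = 0.5 * (S/UTS)^(1/b) = 0.5 * (1785/1947)^(1/-0.124) = 1.0075 cycles

1.0075 cycles


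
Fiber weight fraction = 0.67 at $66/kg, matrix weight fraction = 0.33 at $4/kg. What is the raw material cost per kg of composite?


Cost = cost_f*Wf + cost_m*Wm = 66*0.67 + 4*0.33 = $45.54/kg

$45.54/kg


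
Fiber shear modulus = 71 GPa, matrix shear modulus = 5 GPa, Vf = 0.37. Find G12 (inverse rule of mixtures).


1/G12 = Vf/Gf + (1-Vf)/Gm = 0.37/71 + 0.63/5
G12 = 7.62 GPa

7.62 GPa


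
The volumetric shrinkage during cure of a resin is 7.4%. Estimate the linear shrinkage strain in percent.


Linear shrinkage ≈ vol_shrink/3 = 7.4/3 = 2.467%

2.467%


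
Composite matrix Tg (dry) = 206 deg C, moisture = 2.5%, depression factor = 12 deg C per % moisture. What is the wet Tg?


Tg_wet = Tg_dry - k*moisture = 206 - 12*2.5 = 176.0 deg C

176.0 deg C


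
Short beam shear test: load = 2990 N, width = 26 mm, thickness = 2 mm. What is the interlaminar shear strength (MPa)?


ILSS = 3F/(4bh) = 3*2990/(4*26*2) = 43.13 MPa

43.13 MPa


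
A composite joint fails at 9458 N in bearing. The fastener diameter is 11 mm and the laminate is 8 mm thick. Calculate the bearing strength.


sigma_br = F/(d*h) = 9458/(11*8) = 107.5 MPa

107.5 MPa


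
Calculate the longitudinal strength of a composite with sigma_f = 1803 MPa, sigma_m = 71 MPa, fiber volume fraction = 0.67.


sigma_1 = sigma_f*Vf + sigma_m*(1-Vf) = 1803*0.67 + 71*0.33 = 1231.4 MPa

1231.4 MPa


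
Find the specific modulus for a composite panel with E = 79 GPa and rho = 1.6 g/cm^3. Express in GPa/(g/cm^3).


Specific stiffness = E/rho = 79/1.6 = 49.4 GPa/(g/cm^3)

49.4 GPa/(g/cm^3)


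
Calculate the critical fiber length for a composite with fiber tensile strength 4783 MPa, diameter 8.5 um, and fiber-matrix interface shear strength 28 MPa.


Lc = sigma_f * d / (2 * tau_i) = 4783 * 8.5 / (2 * 28) = 726.0 um

726.0 um


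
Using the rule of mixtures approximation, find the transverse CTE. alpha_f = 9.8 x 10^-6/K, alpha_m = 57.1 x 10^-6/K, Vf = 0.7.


alpha_2 = alpha_f*Vf + alpha_m*(1-Vf) = 9.8*0.7 + 57.1*0.3 = 24.0 x 10^-6/K

24.0 x 10^-6/K


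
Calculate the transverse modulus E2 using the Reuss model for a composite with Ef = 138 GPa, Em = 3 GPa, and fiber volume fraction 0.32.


1/E2 = Vf/Ef + (1-Vf)/Em = 0.32/138 + 0.68/3
E2 = 4.37 GPa

4.37 GPa


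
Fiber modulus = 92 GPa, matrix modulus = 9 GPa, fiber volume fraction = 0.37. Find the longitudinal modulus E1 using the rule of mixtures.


E1 = Ef*Vf + Em*(1-Vf) = 92*0.37 + 9*0.63 = 39.71 GPa

39.71 GPa


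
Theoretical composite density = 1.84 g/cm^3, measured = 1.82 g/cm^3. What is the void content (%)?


Void% = (rho_theo - rho_actual)/rho_theo * 100 = (1.84 - 1.82)/1.84 * 100 = 1.09%

1.09%


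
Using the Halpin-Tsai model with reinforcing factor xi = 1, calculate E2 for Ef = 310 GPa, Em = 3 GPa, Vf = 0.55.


eta = (Ef/Em - 1)/(Ef/Em + xi) = (103.3333 - 1)/(103.3333 + 1) = 0.9808
E2 = Em*(1+xi*eta*Vf)/(1-eta*Vf) = 10.03 GPa

10.03 GPa


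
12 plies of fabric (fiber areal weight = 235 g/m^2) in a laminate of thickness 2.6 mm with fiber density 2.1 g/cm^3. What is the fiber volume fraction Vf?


Vf = n * FAW / (rho_f * h * 1000) = 12 * 235 / (2.1 * 2.6 * 1000) = 0.5165

0.5165


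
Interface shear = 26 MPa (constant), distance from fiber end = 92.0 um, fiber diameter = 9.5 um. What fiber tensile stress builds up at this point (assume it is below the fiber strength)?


Force balance: sigma_f * (pi*d^2/4) = tau * (pi*d) * x  ->  sigma_f = 4 * tau * x / d
sigma_f = 4 * 26 * 92.0 / 9.5 = 1007.2 MPa

1007.2 MPa


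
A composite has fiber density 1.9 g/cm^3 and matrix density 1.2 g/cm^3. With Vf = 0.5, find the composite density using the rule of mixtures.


rho_c = rho_f*Vf + rho_m*(1-Vf) = 1.9*0.5 + 1.2*0.5 = 1.55 g/cm^3

1.55 g/cm^3


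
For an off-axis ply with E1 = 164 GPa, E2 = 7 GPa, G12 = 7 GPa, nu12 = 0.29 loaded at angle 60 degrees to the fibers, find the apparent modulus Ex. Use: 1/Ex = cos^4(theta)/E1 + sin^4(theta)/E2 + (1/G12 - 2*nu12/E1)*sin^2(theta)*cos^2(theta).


cos^4(60) = 0.0625, sin^4(60) = 0.5625, sin^2(60)*cos^2(60) = 0.1875
1/G12 - 2*nu12/E1 = 1/7 - 2*0.29/164 = 0.139321 GPa^-1
1/Ex = 0.0625/164 + 0.5625/7 + 0.139321*0.1875 = 0.1068608 GPa^-1
Ex = 9.36 GPa

9.36 GPa


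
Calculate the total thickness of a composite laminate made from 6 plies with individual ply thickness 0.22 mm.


h = n * t_ply = 6 * 0.22 = 1.32 mm

1.32 mm


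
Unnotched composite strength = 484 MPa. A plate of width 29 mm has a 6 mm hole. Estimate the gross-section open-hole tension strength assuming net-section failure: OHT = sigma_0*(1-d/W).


OHT = sigma_0*(1-d/W) = 484*(1-6/29) = 383.9 MPa

383.9 MPa


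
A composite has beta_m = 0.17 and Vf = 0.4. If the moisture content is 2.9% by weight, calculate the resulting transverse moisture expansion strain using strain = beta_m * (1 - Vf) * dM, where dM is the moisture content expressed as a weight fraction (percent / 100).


dM = 2.9/100 = 0.029
strain = beta_m * (1-Vf) * dM = 0.17 * 0.6 * 0.029 = 0.002958

0.002958


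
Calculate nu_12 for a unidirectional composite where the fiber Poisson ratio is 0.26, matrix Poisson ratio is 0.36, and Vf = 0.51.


nu_12 = nu_f*Vf + nu_m*(1-Vf) = 0.26*0.51 + 0.36*0.49 = 0.309

0.309


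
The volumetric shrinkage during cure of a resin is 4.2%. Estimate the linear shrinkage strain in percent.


Linear shrinkage ≈ vol_shrink/3 = 4.2/3 = 1.4%

1.4%


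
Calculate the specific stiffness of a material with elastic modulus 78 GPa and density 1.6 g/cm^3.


Specific stiffness = E/rho = 78/1.6 = 48.8 GPa/(g/cm^3)

48.8 GPa/(g/cm^3)


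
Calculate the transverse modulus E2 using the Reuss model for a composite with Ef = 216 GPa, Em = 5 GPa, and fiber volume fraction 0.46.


1/E2 = Vf/Ef + (1-Vf)/Em = 0.46/216 + 0.54/5
E2 = 9.08 GPa

9.08 GPa


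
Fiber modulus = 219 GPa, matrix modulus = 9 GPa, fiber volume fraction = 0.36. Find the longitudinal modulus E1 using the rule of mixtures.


E1 = Ef*Vf + Em*(1-Vf) = 219*0.36 + 9*0.64 = 84.6 GPa

84.6 GPa


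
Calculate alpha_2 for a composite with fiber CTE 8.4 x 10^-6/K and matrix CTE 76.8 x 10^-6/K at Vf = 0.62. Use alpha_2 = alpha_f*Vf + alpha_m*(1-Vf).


alpha_2 = alpha_f*Vf + alpha_m*(1-Vf) = 8.4*0.62 + 76.8*0.38 = 34.4 x 10^-6/K

34.4 x 10^-6/K


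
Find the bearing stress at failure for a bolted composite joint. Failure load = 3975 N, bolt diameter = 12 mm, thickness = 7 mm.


sigma_br = F/(d*h) = 3975/(12*7) = 47.3 MPa

47.3 MPa


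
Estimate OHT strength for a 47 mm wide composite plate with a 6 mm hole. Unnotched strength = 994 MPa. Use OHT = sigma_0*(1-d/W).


OHT = sigma_0*(1-d/W) = 994*(1-6/47) = 867.1 MPa

867.1 MPa


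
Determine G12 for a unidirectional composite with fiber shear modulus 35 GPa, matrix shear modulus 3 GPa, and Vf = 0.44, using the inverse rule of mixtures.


1/G12 = Vf/Gf + (1-Vf)/Gm = 0.44/35 + 0.56/3
G12 = 5.02 GPa

5.02 GPa


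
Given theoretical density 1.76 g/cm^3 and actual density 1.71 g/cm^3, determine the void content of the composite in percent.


Void% = (rho_theo - rho_actual)/rho_theo * 100 = (1.76 - 1.71)/1.76 * 100 = 2.84%

2.84%


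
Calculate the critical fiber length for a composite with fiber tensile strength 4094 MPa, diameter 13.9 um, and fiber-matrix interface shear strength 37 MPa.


Lc = sigma_f * d / (2 * tau_i) = 4094 * 13.9 / (2 * 37) = 769.0 um

769.0 um


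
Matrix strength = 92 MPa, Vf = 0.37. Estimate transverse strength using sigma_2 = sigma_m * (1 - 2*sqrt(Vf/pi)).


factor = 1 - 2*sqrt(0.37/pi) = 0.3136
sigma_2 = 92 * 0.3136 = 28.85 MPa

28.85 MPa


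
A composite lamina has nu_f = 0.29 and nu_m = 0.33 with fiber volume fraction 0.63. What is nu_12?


nu_12 = nu_f*Vf + nu_m*(1-Vf) = 0.29*0.63 + 0.33*0.37 = 0.3048

0.3048


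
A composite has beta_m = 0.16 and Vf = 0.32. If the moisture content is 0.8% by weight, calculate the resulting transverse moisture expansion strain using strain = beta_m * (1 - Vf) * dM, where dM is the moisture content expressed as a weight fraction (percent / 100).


dM = 0.8/100 = 0.008
strain = beta_m * (1-Vf) * dM = 0.16 * 0.68 * 0.008 = 0.0008704

0.0008704


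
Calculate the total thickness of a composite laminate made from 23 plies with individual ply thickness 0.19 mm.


h = n * t_ply = 23 * 0.19 = 4.37 mm

4.37 mm


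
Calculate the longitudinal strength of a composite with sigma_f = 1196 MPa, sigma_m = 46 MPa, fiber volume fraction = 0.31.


sigma_1 = sigma_f*Vf + sigma_m*(1-Vf) = 1196*0.31 + 46*0.69 = 402.5 MPa

402.5 MPa


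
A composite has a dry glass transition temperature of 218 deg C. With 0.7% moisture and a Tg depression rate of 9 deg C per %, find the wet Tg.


Tg_wet = Tg_dry - k*moisture = 218 - 9*0.7 = 211.7 deg C

211.7 deg C


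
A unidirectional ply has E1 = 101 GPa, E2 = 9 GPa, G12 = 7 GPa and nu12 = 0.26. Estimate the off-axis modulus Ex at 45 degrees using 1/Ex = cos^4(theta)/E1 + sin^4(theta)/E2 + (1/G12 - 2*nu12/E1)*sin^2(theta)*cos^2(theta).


cos^4(45) = 0.25, sin^4(45) = 0.25, sin^2(45)*cos^2(45) = 0.25
1/G12 - 2*nu12/E1 = 1/7 - 2*0.26/101 = 0.137709 GPa^-1
1/Ex = 0.25/101 + 0.25/9 + 0.137709*0.25 = 0.0646802 GPa^-1
Ex = 15.46 GPa

15.46 GPa


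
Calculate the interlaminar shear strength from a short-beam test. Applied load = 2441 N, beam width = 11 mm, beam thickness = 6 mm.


ILSS = 3F/(4bh) = 3*2441/(4*11*6) = 27.74 MPa

27.74 MPa


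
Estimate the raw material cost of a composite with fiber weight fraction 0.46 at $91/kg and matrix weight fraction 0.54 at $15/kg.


Cost = cost_f*Wf + cost_m*Wm = 91*0.46 + 15*0.54 = $49.96/kg

$49.96/kg


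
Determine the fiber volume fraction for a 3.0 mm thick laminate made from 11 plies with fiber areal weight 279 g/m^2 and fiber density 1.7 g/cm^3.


Vf = n * FAW / (rho_f * h * 1000) = 11 * 279 / (1.7 * 3.0 * 1000) = 0.6018

0.6018


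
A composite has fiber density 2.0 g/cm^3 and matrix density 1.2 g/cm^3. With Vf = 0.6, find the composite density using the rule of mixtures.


rho_c = rho_f*Vf + rho_m*(1-Vf) = 2.0*0.6 + 1.2*0.4 = 1.68 g/cm^3

1.68 g/cm^3


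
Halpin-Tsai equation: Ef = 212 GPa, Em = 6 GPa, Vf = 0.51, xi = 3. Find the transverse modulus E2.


eta = (Ef/Em - 1)/(Ef/Em + xi) = (35.3333 - 1)/(35.3333 + 3) = 0.8957
E2 = Em*(1+xi*eta*Vf)/(1-eta*Vf) = 26.18 GPa

26.18 GPa


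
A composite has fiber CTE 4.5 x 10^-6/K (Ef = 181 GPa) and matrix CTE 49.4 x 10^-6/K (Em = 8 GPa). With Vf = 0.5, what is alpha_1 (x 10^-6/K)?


E1 = Ef*Vf + Em*(1-Vf) = 94.5
alpha_1 = (alpha_f*Ef*Vf + alpha_m*Em*(1-Vf))/E1 = 6.4 x 10^-6/K

6.4 x 10^-6/K


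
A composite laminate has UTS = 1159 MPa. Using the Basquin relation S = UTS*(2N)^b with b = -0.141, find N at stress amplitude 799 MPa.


N = 0.5 * (S/UTS)^(1/b) = 0.5 * (799/1159)^(1/-0.141) = 6.9923 cycles

6.9923 cycles


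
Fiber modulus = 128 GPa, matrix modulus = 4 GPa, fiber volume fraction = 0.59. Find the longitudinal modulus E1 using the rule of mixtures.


E1 = Ef*Vf + Em*(1-Vf) = 128*0.59 + 4*0.41 = 77.16 GPa

77.16 GPa


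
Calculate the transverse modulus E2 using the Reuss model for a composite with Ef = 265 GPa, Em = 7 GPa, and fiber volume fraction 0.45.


1/E2 = Vf/Ef + (1-Vf)/Em = 0.45/265 + 0.55/7
E2 = 12.46 GPa

12.46 GPa


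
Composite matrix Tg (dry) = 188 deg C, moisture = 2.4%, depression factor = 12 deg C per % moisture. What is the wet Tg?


Tg_wet = Tg_dry - k*moisture = 188 - 12*2.4 = 159.2 deg C

159.2 deg C


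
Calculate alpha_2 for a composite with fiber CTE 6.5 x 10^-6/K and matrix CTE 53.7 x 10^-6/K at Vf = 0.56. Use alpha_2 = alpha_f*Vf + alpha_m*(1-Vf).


alpha_2 = alpha_f*Vf + alpha_m*(1-Vf) = 6.5*0.56 + 53.7*0.44 = 27.3 x 10^-6/K

27.3 x 10^-6/K


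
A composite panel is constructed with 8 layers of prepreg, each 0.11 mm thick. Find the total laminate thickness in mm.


h = n * t_ply = 8 * 0.11 = 0.88 mm

0.88 mm


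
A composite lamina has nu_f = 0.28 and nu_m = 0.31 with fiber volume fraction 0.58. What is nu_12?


nu_12 = nu_f*Vf + nu_m*(1-Vf) = 0.28*0.58 + 0.31*0.42 = 0.2926

0.2926


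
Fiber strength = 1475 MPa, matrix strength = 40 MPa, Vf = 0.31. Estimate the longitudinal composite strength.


sigma_1 = sigma_f*Vf + sigma_m*(1-Vf) = 1475*0.31 + 40*0.69 = 484.9 MPa

484.9 MPa


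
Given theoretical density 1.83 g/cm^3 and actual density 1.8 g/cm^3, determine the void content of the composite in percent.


Void% = (rho_theo - rho_actual)/rho_theo * 100 = (1.83 - 1.8)/1.83 * 100 = 1.64%

1.64%


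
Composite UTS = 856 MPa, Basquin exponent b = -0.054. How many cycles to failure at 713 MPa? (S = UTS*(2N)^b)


N = 0.5 * (S/UTS)^(1/b) = 0.5 * (713/856)^(1/-0.054) = 14.7587 cycles

14.7587 cycles


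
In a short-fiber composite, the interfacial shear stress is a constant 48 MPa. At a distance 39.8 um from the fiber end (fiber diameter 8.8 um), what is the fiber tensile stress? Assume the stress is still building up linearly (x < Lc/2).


Force balance: sigma_f * (pi*d^2/4) = tau * (pi*d) * x  ->  sigma_f = 4 * tau * x / d
sigma_f = 4 * 48 * 39.8 / 8.8 = 868.4 MPa

868.4 MPa


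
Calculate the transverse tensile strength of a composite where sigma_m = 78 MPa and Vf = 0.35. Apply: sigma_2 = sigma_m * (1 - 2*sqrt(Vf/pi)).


factor = 1 - 2*sqrt(0.35/pi) = 0.3324
sigma_2 = 78 * 0.3324 = 25.93 MPa

25.93 MPa


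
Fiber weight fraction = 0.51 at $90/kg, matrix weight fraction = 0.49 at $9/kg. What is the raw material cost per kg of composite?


Cost = cost_f*Wf + cost_m*Wm = 90*0.51 + 9*0.49 = $50.31/kg

$50.31/kg


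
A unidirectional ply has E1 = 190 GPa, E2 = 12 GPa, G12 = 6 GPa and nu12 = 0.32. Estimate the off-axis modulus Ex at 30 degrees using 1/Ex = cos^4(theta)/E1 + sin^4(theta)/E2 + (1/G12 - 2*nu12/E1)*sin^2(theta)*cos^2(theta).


cos^4(30) = 0.5625, sin^4(30) = 0.0625, sin^2(30)*cos^2(30) = 0.1875
1/G12 - 2*nu12/E1 = 1/6 - 2*0.32/190 = 0.163298 GPa^-1
1/Ex = 0.5625/190 + 0.0625/12 + 0.163298*0.1875 = 0.0387873 GPa^-1
Ex = 25.78 GPa

25.78 GPa


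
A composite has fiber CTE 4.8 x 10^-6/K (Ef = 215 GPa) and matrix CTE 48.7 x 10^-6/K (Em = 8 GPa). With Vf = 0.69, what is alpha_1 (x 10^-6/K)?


E1 = Ef*Vf + Em*(1-Vf) = 150.83
alpha_1 = (alpha_f*Ef*Vf + alpha_m*Em*(1-Vf))/E1 = 5.52 x 10^-6/K

5.52 x 10^-6/K


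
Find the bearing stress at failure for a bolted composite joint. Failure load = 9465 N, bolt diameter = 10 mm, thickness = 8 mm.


sigma_br = F/(d*h) = 9465/(10*8) = 118.3 MPa

118.3 MPa


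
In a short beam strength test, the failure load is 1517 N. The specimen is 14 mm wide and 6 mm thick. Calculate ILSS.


ILSS = 3F/(4bh) = 3*1517/(4*14*6) = 13.54 MPa

13.54 MPa


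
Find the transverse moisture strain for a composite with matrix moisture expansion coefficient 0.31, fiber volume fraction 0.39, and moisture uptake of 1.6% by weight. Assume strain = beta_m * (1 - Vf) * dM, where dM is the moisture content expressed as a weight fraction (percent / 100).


dM = 1.6/100 = 0.016
strain = beta_m * (1-Vf) * dM = 0.31 * 0.61 * 0.016 = 0.0030256

0.0030256


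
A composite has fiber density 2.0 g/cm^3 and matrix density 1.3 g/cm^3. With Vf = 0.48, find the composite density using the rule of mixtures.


rho_c = rho_f*Vf + rho_m*(1-Vf) = 2.0*0.48 + 1.3*0.52 = 1.636 g/cm^3

1.636 g/cm^3


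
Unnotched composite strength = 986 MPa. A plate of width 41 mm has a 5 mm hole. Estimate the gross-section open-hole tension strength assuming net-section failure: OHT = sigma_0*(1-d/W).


OHT = sigma_0*(1-d/W) = 986*(1-5/41) = 865.8 MPa

865.8 MPa


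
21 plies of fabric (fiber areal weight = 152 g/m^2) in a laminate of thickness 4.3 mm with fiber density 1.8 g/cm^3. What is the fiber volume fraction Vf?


Vf = n * FAW / (rho_f * h * 1000) = 21 * 152 / (1.8 * 4.3 * 1000) = 0.4124

0.4124


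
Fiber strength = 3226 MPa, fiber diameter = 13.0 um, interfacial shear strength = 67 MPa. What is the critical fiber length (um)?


Lc = sigma_f * d / (2 * tau_i) = 3226 * 13.0 / (2 * 67) = 313.0 um

313.0 um


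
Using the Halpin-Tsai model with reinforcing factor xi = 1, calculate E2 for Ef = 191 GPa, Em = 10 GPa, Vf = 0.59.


eta = (Ef/Em - 1)/(Ef/Em + xi) = (19.1 - 1)/(19.1 + 1) = 0.9005
E2 = Em*(1+xi*eta*Vf)/(1-eta*Vf) = 32.67 GPa

32.67 GPa


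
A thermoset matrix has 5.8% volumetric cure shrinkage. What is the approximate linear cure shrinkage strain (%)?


Linear shrinkage ≈ vol_shrink/3 = 5.8/3 = 1.933%

1.933%


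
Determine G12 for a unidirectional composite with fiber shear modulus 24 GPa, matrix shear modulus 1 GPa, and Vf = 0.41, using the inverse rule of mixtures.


1/G12 = Vf/Gf + (1-Vf)/Gm = 0.41/24 + 0.59/1
G12 = 1.65 GPa

1.65 GPa


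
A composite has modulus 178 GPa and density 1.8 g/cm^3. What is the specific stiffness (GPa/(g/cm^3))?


Specific stiffness = E/rho = 178/1.8 = 98.9 GPa/(g/cm^3)

98.9 GPa/(g/cm^3)


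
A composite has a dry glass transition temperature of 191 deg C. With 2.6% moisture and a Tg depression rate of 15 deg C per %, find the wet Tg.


Tg_wet = Tg_dry - k*moisture = 191 - 15*2.6 = 152.0 deg C

152.0 deg C


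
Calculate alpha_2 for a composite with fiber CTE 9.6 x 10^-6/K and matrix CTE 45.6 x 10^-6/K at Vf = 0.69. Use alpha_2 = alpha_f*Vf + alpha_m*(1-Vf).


alpha_2 = alpha_f*Vf + alpha_m*(1-Vf) = 9.6*0.69 + 45.6*0.31 = 20.8 x 10^-6/K

20.8 x 10^-6/K


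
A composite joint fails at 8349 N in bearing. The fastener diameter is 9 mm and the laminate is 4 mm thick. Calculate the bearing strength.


sigma_br = F/(d*h) = 8349/(9*4) = 231.9 MPa

231.9 MPa


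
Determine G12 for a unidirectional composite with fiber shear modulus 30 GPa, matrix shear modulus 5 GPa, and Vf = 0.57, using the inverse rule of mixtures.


1/G12 = Vf/Gf + (1-Vf)/Gm = 0.57/30 + 0.43/5
G12 = 9.52 GPa

9.52 GPa


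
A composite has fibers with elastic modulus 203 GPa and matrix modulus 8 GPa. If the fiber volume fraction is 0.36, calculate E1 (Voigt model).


E1 = Ef*Vf + Em*(1-Vf) = 203*0.36 + 8*0.64 = 78.2 GPa

78.2 GPa


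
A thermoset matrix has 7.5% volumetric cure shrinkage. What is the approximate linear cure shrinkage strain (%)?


Linear shrinkage ≈ vol_shrink/3 = 7.5/3 = 2.5%

2.5%


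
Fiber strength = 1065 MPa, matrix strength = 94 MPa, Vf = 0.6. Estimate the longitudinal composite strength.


sigma_1 = sigma_f*Vf + sigma_m*(1-Vf) = 1065*0.6 + 94*0.4 = 676.6 MPa

676.6 MPa


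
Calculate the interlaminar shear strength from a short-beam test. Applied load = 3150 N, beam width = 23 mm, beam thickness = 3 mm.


ILSS = 3F/(4bh) = 3*3150/(4*23*3) = 34.24 MPa

34.24 MPa


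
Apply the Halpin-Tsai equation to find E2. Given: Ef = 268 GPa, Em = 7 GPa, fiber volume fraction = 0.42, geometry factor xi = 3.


eta = (Ef/Em - 1)/(Ef/Em + xi) = (38.2857 - 1)/(38.2857 + 3) = 0.9031
E2 = Em*(1+xi*eta*Vf)/(1-eta*Vf) = 24.11 GPa

24.11 GPa


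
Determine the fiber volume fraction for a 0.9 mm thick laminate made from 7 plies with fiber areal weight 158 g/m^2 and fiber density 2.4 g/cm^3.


Vf = n * FAW / (rho_f * h * 1000) = 7 * 158 / (2.4 * 0.9 * 1000) = 0.512

0.512


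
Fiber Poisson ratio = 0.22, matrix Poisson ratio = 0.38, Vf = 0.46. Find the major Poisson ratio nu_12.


nu_12 = nu_f*Vf + nu_m*(1-Vf) = 0.22*0.46 + 0.38*0.54 = 0.3064

0.3064


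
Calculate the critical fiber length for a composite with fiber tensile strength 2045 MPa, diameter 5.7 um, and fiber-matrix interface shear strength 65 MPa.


Lc = sigma_f * d / (2 * tau_i) = 2045 * 5.7 / (2 * 65) = 89.7 um

89.7 um


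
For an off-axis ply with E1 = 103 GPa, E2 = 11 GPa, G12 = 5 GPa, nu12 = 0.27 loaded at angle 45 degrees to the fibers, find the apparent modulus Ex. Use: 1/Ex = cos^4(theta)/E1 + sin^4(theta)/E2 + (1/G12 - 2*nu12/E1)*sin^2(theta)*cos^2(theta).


cos^4(45) = 0.25, sin^4(45) = 0.25, sin^2(45)*cos^2(45) = 0.25
1/G12 - 2*nu12/E1 = 1/5 - 2*0.27/103 = 0.194757 GPa^-1
1/Ex = 0.25/103 + 0.25/11 + 0.194757*0.25 = 0.0738438 GPa^-1
Ex = 13.54 GPa

13.54 GPa
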